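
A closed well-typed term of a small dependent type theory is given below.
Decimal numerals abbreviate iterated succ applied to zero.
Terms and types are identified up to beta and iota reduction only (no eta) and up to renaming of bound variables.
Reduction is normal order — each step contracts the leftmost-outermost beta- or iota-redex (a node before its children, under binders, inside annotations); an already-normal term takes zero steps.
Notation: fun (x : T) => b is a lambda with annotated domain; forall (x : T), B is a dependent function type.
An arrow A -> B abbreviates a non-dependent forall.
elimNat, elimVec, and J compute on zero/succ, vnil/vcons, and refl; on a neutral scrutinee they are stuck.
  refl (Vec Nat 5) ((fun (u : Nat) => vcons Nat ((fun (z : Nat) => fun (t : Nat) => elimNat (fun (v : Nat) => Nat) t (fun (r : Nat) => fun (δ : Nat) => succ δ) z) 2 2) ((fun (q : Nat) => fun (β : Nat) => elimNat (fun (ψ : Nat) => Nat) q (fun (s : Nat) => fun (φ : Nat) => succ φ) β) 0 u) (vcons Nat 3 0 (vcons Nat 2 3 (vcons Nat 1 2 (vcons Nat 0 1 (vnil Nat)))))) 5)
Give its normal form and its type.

reduced normal form:
  refl (Vec Nat 5) (vcons Nat 4 5 (vcons Nat 3 0 (vcons Nat 2 3 (vcons Nat 1 2 (vcons Nat 0 1 (vnil Nat))))))
the term's type:
  Eq (Vec Nat 5) (vcons Nat 4 5 (vcons Nat 3 0 (vcons Nat 2 3 (vcons Nat 1 2 (vcons Nat 0 1 (vnil Nat)))))) (vcons Nat 4 5 (vcons Nat 3 0 (vcons Nat 2 3 (vcons Nat 1 2 (vcons Nat 0 1 (vnil Nat))))))
observation: reduction starts at a beta-redex, and 28 normal-order steps reach the normal form.


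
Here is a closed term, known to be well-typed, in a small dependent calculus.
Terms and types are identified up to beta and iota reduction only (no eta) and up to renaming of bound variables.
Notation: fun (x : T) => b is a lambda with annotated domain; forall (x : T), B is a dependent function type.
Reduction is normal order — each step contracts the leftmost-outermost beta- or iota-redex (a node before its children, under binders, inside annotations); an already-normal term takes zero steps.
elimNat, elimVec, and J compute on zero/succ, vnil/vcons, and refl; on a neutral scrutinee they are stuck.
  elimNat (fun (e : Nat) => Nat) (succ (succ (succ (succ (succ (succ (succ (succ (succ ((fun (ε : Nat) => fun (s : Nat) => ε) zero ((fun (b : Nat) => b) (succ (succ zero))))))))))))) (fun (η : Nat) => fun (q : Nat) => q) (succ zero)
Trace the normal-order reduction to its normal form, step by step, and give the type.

normal-order reduction sequence:
  elimNat (fun (e : Nat) => Nat) (succ (succ (succ (succ (succ (succ (succ (succ (succ ((fun (ε : Nat) => fun (s : Nat) => ε) zero ((fun (b : Nat) => b) (succ (succ zero))))))))))))) (fun (η : Nat) => fun (q : Nat) => q) (succ zero)
  ~> (fun (e : Nat) => fun (ε : Nat) => ε) zero (elimNat (fun (s : Nat) => Nat) (succ (succ (succ (succ (succ (succ (succ (succ (succ ((fun (b : Nat) => fun (η : Nat) => b) zero ((fun (q : Nat) => q) (succ (succ zero))))))))))))) (fun (ρ : Nat) => fun (d : Nat) => d) zero)
  ~> (fun (e : Nat) => e) (elimNat (fun (ε : Nat) => Nat) (succ (succ (succ (succ (succ (succ (succ (succ (succ ((fun (s : Nat) => fun (b : Nat) => s) zero ((fun (η : Nat) => η) (succ (succ zero))))))))))))) (fun (q : Nat) => fun (ρ : Nat) => ρ) zero)
  ~> elimNat (fun (e : Nat) => Nat) (succ (succ (succ (succ (succ (succ (succ (succ (succ ((fun (ε : Nat) => fun (s : Nat) => ε) zero ((fun (b : Nat) => b) (succ (succ zero))))))))))))) (fun (η : Nat) => fun (q : Nat) => q) zero
  ~> succ (succ (succ (succ (succ (succ (succ (succ (succ ((fun (e : Nat) => fun (ε : Nat) => e) zero ((fun (s : Nat) => s) (succ (succ zero))))))))))))
  ~> succ (succ (succ (succ (succ (succ (succ (succ (succ ((fun (e : Nat) => zero) ((fun (ε : Nat) => ε) (succ (succ zero))))))))))))
  ~> succ (succ (succ (succ (succ (succ (succ (succ (succ zero))))))))
the term's type:
  Nat


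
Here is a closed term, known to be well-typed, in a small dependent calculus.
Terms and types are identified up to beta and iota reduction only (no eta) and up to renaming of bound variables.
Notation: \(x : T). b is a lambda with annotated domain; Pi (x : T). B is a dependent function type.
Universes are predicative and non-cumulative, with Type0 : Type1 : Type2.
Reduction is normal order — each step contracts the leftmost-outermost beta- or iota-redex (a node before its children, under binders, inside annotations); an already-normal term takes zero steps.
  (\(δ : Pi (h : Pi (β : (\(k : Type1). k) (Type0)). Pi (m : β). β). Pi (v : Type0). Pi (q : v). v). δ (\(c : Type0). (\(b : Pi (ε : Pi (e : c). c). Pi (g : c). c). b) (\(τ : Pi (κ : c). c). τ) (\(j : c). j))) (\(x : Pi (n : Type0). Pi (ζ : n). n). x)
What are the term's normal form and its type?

reduced normal form:
  \(δ : Type0). \(h : δ). h
type:
  Pi (δ : Type0). Pi (h : δ). δ


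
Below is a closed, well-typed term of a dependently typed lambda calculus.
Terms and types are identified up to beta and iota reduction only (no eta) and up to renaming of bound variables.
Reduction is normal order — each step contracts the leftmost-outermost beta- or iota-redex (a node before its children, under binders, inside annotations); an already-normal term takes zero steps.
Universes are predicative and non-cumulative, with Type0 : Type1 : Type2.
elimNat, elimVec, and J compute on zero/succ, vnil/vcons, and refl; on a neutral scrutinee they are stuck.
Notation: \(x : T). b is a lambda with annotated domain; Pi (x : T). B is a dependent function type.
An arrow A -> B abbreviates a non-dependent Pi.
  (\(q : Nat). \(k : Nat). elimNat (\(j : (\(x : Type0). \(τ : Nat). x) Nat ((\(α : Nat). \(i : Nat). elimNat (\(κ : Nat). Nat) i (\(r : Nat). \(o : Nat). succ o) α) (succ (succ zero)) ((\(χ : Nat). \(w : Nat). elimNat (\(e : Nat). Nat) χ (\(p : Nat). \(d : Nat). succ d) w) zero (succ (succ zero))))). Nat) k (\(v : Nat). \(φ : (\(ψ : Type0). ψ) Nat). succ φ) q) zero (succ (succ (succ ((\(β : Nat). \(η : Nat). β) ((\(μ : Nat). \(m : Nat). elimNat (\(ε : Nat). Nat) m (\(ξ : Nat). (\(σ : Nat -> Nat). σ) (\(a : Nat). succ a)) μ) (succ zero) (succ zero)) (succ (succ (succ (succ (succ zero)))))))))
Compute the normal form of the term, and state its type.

normal form:
  succ (succ (succ (succ (succ zero))))
inferred type:
  Nat
observation: normalization takes exactly 12 steps under the normal-order strategy.


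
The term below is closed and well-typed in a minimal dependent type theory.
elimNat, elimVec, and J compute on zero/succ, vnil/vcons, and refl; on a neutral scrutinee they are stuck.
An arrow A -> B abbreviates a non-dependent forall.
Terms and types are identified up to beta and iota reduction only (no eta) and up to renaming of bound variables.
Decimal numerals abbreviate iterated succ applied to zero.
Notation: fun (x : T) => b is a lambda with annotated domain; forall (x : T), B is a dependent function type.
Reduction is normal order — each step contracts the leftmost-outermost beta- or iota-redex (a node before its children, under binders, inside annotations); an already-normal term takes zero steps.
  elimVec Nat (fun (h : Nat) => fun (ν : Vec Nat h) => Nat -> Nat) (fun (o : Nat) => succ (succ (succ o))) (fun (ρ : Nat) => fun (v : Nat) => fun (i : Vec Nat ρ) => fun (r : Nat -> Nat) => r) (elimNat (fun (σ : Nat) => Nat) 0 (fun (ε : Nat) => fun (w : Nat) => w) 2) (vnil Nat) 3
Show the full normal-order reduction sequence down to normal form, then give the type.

normal-order reduction sequence:
  elimVec Nat (fun (h : Nat) => fun (ν : Vec Nat h) => Nat -> Nat) (fun (o : Nat) => succ (succ (succ o))) (fun (ρ : Nat) => fun (v : Nat) => fun (i : Vec Nat ρ) => fun (r : Nat -> Nat) => r) (elimNat (fun (σ : Nat) => Nat) 0 (fun (ε : Nat) => fun (w : Nat) => w) 2) (vnil Nat) 3
  ~> (fun (h : Nat) => succ (succ (succ h))) 3
  ~> 6
type:
  Nat


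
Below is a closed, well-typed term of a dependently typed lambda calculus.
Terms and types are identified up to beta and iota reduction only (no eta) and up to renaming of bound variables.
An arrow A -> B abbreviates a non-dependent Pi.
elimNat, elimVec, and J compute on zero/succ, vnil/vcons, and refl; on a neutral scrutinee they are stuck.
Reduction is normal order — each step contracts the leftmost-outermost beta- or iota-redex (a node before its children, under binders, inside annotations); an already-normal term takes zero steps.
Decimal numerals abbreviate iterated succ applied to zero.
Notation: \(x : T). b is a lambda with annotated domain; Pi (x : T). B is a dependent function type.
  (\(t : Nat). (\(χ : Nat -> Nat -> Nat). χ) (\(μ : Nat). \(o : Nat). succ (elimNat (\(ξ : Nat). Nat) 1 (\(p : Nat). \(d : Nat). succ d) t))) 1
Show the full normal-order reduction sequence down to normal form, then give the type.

normal-order reduction:
  (\(t : Nat). (\(χ : Nat -> Nat -> Nat). χ) (\(μ : Nat). \(o : Nat). succ (elimNat (\(ξ : Nat). Nat) 1 (\(p : Nat). \(d : Nat). succ d) t))) 1
  ~> (\(t : Nat -> Nat -> Nat). t) (\(χ : Nat). \(μ : Nat). succ (elimNat (\(o : Nat). Nat) 1 (\(ξ : Nat). \(p : Nat). succ p) 1))
  ~> \(t : Nat). \(χ : Nat). succ (elimNat (\(μ : Nat). Nat) 1 (\(o : Nat). \(ξ : Nat). succ ξ) 1)
  ~> \(t : Nat). \(χ : Nat). succ ((\(μ : Nat). \(o : Nat). succ o) 0 (elimNat (\(ξ : Nat). Nat) 1 (\(p : Nat). \(d : Nat). succ d) 0))
  ~> \(t : Nat). \(χ : Nat). succ ((\(μ : Nat). succ μ) (elimNat (\(o : Nat). Nat) 1 (\(ξ : Nat). \(p : Nat). succ p) 0))
  ~> \(t : Nat). \(χ : Nat). succ (succ (elimNat (\(μ : Nat). Nat) 1 (\(o : Nat). \(ξ : Nat). succ ξ) 0))
  ~> \(t : Nat). \(χ : Nat). 3
type:
  Nat -> Nat -> Nat


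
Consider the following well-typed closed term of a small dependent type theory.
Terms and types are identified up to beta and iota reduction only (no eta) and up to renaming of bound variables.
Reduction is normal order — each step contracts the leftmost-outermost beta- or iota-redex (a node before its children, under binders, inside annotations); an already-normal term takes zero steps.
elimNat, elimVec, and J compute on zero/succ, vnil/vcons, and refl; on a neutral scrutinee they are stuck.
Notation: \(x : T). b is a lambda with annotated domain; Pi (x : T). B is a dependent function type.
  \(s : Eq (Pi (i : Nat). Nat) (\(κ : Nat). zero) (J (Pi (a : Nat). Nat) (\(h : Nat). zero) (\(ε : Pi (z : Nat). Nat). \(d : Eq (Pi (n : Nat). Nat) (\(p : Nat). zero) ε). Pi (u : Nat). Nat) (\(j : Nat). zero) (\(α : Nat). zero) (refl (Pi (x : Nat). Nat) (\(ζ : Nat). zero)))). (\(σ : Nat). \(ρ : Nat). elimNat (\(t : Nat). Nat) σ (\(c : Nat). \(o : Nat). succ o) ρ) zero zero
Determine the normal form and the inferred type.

normal form:
  \(s : Eq (Pi (i : Nat). Nat) (\(κ : Nat). zero) (\(a : Nat). zero)). zero
the term's type:
  Pi (s : Eq (Pi (i : Nat). Nat) (\(κ : Nat). zero) (\(a : Nat). zero)). Nat


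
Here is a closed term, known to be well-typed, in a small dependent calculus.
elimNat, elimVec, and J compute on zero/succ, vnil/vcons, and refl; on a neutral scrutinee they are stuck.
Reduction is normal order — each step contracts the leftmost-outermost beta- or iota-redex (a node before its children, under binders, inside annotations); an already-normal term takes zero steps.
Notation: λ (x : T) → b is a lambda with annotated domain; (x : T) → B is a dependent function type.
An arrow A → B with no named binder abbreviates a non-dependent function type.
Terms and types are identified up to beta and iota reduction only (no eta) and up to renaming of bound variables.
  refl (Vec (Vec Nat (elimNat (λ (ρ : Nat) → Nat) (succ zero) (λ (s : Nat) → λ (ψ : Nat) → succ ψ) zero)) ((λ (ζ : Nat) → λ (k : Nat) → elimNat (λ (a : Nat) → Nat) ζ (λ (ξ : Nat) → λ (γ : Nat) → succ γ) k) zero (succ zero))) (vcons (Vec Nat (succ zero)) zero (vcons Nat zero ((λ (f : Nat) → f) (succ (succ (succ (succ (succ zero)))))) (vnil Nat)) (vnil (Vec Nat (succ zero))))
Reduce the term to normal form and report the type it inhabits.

reduced normal form:
  refl (Vec (Vec Nat (succ zero)) (succ zero)) (vcons (Vec Nat (succ zero)) zero (vcons Nat zero (succ (succ (succ (succ (succ zero))))) (vnil Nat)) (vnil (Vec Nat (succ zero))))
inferred type:
  Eq (Vec (Vec Nat (succ zero)) (succ zero)) (vcons (Vec Nat (succ zero)) zero (vcons Nat zero (succ (succ (succ (succ (succ zero))))) (vnil Nat)) (vnil (Vec Nat (succ zero)))) (vcons (Vec Nat (succ zero)) zero (vcons Nat zero (succ (succ (succ (succ (succ zero))))) (vnil Nat)) (vnil (Vec Nat (succ zero))))


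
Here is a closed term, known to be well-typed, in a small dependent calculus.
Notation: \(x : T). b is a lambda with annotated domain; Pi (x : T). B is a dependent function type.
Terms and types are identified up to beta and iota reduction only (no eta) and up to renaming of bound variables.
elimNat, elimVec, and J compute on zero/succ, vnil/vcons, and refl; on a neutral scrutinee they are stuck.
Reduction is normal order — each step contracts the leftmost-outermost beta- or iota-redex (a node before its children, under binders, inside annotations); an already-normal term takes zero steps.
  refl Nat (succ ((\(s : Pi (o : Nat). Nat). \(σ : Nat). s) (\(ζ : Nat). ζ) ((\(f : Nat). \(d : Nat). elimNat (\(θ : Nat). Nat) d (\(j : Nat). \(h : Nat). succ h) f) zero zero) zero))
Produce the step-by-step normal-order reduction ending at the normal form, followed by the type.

reduction (normal order):
  refl Nat (succ ((\(s : Pi (o : Nat). Nat). \(σ : Nat). s) (\(ζ : Nat). ζ) ((\(f : Nat). \(d : Nat). elimNat (\(θ : Nat). Nat) d (\(j : Nat). \(h : Nat). succ h) f) zero zero) zero))
  ~> refl Nat (succ ((\(s : Nat). \(o : Nat). o) ((\(σ : Nat). \(ζ : Nat). elimNat (\(f : Nat). Nat) ζ (\(d : Nat). \(θ : Nat). succ θ) σ) zero zero) zero))
  ~> refl Nat (succ ((\(s : Nat). s) zero))
  ~> refl Nat (succ zero)
inferred type:
  Eq Nat (succ zero) (succ zero)


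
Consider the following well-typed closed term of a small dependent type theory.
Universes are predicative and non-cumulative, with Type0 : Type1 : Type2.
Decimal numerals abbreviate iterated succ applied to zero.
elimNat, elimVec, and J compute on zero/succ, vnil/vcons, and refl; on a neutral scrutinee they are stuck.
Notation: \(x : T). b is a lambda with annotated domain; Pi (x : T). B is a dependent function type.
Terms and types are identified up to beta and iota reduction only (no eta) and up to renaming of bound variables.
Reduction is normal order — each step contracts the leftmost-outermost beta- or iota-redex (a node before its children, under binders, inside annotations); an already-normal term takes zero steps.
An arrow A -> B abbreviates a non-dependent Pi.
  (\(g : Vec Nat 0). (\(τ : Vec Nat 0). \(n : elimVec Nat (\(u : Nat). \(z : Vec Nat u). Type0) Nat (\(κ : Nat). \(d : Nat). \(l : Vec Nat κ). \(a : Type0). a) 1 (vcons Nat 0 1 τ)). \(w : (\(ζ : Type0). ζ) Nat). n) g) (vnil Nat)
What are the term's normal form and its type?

normal form:
  \(g : Nat). \(τ : Nat). g
the term's type:
  Nat -> Nat -> Nat
observation: the first redex contracted is a beta-redex; the normal form is reached in 9 normal-order steps.


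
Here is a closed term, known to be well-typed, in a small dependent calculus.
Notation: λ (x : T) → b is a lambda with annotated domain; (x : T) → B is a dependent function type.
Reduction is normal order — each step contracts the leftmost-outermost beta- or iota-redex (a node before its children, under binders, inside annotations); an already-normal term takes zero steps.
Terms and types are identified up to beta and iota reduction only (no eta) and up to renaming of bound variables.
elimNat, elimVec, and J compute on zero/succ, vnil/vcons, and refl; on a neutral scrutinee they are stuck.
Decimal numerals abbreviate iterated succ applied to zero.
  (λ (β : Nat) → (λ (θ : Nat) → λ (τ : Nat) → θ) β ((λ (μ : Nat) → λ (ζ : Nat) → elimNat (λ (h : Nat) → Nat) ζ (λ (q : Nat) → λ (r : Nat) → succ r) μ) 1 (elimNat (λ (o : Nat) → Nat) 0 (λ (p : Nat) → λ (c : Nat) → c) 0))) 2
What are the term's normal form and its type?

normal form:
  2
the term's type:
  Nat
observation: normalization takes exactly 3 steps under the normal-order strategy.


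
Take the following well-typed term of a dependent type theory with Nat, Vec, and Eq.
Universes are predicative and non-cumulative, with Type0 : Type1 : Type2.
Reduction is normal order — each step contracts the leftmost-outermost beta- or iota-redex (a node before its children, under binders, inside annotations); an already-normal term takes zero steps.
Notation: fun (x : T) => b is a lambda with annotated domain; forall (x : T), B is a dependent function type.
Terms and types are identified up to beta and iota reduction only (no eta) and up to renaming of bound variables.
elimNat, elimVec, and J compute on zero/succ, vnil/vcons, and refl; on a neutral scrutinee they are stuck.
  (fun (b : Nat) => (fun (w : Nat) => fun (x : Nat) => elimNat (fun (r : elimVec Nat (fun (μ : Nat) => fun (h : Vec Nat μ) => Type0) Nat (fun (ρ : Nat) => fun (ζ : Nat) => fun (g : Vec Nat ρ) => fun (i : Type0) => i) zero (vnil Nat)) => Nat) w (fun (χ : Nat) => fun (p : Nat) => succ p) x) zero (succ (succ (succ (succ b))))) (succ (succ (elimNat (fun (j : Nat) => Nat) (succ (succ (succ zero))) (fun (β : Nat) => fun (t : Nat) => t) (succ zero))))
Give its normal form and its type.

reduced normal form:
  succ (succ (succ (succ (succ (succ (succ (succ (succ zero))))))))
the term's type:
  Nat


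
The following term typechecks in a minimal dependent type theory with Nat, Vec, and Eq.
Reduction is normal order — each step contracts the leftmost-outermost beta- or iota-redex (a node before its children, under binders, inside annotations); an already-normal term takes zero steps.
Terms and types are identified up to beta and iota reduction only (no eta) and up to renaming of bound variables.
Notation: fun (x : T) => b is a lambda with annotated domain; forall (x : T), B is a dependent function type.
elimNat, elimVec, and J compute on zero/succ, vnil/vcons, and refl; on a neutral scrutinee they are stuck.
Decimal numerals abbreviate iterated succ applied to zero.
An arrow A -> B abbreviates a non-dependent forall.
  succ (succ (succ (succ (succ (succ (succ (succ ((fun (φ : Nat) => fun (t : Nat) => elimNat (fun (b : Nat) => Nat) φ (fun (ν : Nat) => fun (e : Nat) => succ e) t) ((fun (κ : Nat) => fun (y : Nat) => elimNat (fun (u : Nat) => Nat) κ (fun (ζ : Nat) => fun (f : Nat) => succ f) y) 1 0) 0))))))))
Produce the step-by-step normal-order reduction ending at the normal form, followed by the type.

reduction (normal order):
  succ (succ (succ (succ (succ (succ (succ (succ ((fun (φ : Nat) => fun (t : Nat) => elimNat (fun (b : Nat) => Nat) φ (fun (ν : Nat) => fun (e : Nat) => succ e) t) ((fun (κ : Nat) => fun (y : Nat) => elimNat (fun (u : Nat) => Nat) κ (fun (ζ : Nat) => fun (f : Nat) => succ f) y) 1 0) 0))))))))
  ~> succ (succ (succ (succ (succ (succ (succ (succ ((fun (φ : Nat) => elimNat (fun (t : Nat) => Nat) ((fun (b : Nat) => fun (ν : Nat) => elimNat (fun (e : Nat) => Nat) b (fun (κ : Nat) => fun (y : Nat) => succ y) ν) 1 0) (fun (u : Nat) => fun (ζ : Nat) => succ ζ) φ) 0))))))))
  ~> succ (succ (succ (succ (succ (succ (succ (succ (elimNat (fun (φ : Nat) => Nat) ((fun (t : Nat) => fun (b : Nat) => elimNat (fun (ν : Nat) => Nat) t (fun (e : Nat) => fun (κ : Nat) => succ κ) b) 1 0) (fun (y : Nat) => fun (u : Nat) => succ u) 0))))))))
  ~> succ (succ (succ (succ (succ (succ (succ (succ ((fun (φ : Nat) => fun (t : Nat) => elimNat (fun (b : Nat) => Nat) φ (fun (ν : Nat) => fun (e : Nat) => succ e) t) 1 0))))))))
  ~> succ (succ (succ (succ (succ (succ (succ (succ ((fun (φ : Nat) => elimNat (fun (t : Nat) => Nat) 1 (fun (b : Nat) => fun (ν : Nat) => succ ν) φ) 0))))))))
  ~> succ (succ (succ (succ (succ (succ (succ (succ (elimNat (fun (φ : Nat) => Nat) 1 (fun (t : Nat) => fun (b : Nat) => succ b) 0))))))))
  ~> 9
inferred type:
  Nat


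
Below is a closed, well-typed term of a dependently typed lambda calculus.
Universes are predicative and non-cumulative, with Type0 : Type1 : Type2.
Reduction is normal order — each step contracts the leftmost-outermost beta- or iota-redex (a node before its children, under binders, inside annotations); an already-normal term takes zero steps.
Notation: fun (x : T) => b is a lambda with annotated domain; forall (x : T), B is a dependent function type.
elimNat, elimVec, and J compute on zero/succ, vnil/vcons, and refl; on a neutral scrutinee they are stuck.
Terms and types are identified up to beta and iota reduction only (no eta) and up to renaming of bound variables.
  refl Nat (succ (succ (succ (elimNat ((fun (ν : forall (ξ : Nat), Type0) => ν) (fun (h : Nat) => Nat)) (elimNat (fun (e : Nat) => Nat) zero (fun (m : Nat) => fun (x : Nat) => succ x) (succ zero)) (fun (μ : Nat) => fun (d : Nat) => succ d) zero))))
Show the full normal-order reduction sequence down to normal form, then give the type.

reduction (normal order):
  refl Nat (succ (succ (succ (elimNat ((fun (ν : forall (ξ : Nat), Type0) => ν) (fun (h : Nat) => Nat)) (elimNat (fun (e : Nat) => Nat) zero (fun (m : Nat) => fun (x : Nat) => succ x) (succ zero)) (fun (μ : Nat) => fun (d : Nat) => succ d) zero))))
  ~> refl Nat (succ (succ (succ (elimNat (fun (ν : Nat) => Nat) zero (fun (ξ : Nat) => fun (h : Nat) => succ h) (succ zero)))))
  ~> refl Nat (succ (succ (succ ((fun (ν : Nat) => fun (ξ : Nat) => succ ξ) zero (elimNat (fun (h : Nat) => Nat) zero (fun (e : Nat) => fun (m : Nat) => succ m) zero)))))
  ~> refl Nat (succ (succ (succ ((fun (ν : Nat) => succ ν) (elimNat (fun (ξ : Nat) => Nat) zero (fun (h : Nat) => fun (e : Nat) => succ e) zero)))))
  ~> refl Nat (succ (succ (succ (succ (elimNat (fun (ν : Nat) => Nat) zero (fun (ξ : Nat) => fun (h : Nat) => succ h) zero)))))
  ~> refl Nat (succ (succ (succ (succ zero))))
type:
  Eq Nat (succ (succ (succ (succ zero)))) (succ (succ (succ (succ zero))))


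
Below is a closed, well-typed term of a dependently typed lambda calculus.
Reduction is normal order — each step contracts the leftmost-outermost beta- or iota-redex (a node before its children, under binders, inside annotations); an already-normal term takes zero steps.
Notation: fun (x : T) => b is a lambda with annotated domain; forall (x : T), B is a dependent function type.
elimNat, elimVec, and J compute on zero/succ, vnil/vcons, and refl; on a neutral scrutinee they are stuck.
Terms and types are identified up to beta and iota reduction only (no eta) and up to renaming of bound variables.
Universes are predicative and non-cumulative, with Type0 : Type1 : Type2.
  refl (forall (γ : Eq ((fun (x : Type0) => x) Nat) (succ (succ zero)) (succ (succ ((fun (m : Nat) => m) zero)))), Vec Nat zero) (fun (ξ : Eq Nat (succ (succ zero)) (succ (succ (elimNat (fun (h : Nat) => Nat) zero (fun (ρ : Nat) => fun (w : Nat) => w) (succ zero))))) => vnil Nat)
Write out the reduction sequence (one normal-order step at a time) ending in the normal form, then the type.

normal-order reduction sequence:
  refl (forall (γ : Eq ((fun (x : Type0) => x) Nat) (succ (succ zero)) (succ (succ ((fun (m : Nat) => m) zero)))), Vec Nat zero) (fun (ξ : Eq Nat (succ (succ zero)) (succ (succ (elimNat (fun (h : Nat) => Nat) zero (fun (ρ : Nat) => fun (w : Nat) => w) (succ zero))))) => vnil Nat)
  ~> refl (forall (γ : Eq Nat (succ (succ zero)) (succ (succ ((fun (x : Nat) => x) zero)))), Vec Nat zero) (fun (m : Eq Nat (succ (succ zero)) (succ (succ (elimNat (fun (ξ : Nat) => Nat) zero (fun (h : Nat) => fun (ρ : Nat) => ρ) (succ zero))))) => vnil Nat)
  ~> refl (forall (γ : Eq Nat (succ (succ zero)) (succ (succ zero))), Vec Nat zero) (fun (x : Eq Nat (succ (succ zero)) (succ (succ (elimNat (fun (m : Nat) => Nat) zero (fun (ξ : Nat) => fun (h : Nat) => h) (succ zero))))) => vnil Nat)
  ~> refl (forall (γ : Eq Nat (succ (succ zero)) (succ (succ zero))), Vec Nat zero) (fun (x : Eq Nat (succ (succ zero)) (succ (succ ((fun (m : Nat) => fun (ξ : Nat) => ξ) zero (elimNat (fun (h : Nat) => Nat) zero (fun (ρ : Nat) => fun (w : Nat) => w) zero))))) => vnil Nat)
  ~> refl (forall (γ : Eq Nat (succ (succ zero)) (succ (succ zero))), Vec Nat zero) (fun (x : Eq Nat (succ (succ zero)) (succ (succ ((fun (m : Nat) => m) (elimNat (fun (ξ : Nat) => Nat) zero (fun (h : Nat) => fun (ρ : Nat) => ρ) zero))))) => vnil Nat)
  ~> refl (forall (γ : Eq Nat (succ (succ zero)) (succ (succ zero))), Vec Nat zero) (fun (x : Eq Nat (succ (succ zero)) (succ (succ (elimNat (fun (m : Nat) => Nat) zero (fun (ξ : Nat) => fun (h : Nat) => h) zero)))) => vnil Nat)
  ~> refl (forall (γ : Eq Nat (succ (succ zero)) (succ (succ zero))), Vec Nat zero) (fun (x : Eq Nat (succ (succ zero)) (succ (succ zero))) => vnil Nat)
the term's type:
  Eq (forall (γ : Eq Nat (succ (succ zero)) (succ (succ zero))), Vec Nat zero) (fun (x : Eq Nat (succ (succ zero)) (succ (succ zero))) => vnil Nat) (fun (m : Eq Nat (succ (succ zero)) (succ (succ zero))) => vnil Nat)


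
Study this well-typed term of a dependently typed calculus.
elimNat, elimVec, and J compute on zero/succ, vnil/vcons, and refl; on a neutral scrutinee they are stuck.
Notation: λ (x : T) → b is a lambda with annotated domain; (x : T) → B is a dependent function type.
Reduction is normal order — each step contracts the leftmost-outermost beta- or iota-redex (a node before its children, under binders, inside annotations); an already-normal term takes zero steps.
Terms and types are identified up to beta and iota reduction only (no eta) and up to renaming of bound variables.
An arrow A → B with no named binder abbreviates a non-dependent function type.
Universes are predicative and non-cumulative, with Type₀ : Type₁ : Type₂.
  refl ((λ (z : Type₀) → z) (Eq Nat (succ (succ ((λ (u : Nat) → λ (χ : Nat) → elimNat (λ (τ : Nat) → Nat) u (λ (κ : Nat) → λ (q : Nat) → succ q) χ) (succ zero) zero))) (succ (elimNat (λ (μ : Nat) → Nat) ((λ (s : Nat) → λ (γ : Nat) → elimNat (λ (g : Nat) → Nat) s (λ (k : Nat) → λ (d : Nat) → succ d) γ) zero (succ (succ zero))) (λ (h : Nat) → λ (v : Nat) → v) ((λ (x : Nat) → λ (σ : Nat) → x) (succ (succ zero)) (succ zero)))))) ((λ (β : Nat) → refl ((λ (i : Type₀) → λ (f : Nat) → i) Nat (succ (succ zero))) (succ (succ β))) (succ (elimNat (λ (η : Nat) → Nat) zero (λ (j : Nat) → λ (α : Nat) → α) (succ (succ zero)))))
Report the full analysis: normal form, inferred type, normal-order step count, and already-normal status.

resulting normal form:
  refl (Eq Nat (succ (succ (succ zero))) (succ (succ (succ zero)))) (refl Nat (succ (succ (succ zero))))
the term's type:
  Eq (Eq Nat (succ (succ (succ zero))) (succ (succ (succ zero)))) (refl Nat (succ (succ (succ zero)))) (refl Nat (succ (succ (succ zero))))
reduction steps (normal order): 32
started in normal form: no
first contracted redex: a beta-redex


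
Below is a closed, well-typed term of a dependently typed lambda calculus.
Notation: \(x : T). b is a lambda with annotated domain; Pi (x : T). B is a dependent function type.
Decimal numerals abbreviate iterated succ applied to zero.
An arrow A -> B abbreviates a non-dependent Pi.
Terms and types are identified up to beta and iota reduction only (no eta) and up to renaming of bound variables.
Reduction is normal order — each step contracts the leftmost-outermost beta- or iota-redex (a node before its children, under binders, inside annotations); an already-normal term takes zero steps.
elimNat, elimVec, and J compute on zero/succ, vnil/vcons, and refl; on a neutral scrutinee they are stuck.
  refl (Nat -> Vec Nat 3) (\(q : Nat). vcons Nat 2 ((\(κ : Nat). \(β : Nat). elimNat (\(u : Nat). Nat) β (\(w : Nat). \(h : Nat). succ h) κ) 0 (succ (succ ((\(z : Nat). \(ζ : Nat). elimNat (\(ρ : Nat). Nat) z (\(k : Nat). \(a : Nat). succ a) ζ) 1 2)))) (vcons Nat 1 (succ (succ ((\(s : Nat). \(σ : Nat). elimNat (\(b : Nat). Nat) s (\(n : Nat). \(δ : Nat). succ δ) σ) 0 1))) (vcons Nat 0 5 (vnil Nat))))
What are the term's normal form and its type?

resulting normal form:
  refl (Nat -> Vec Nat 3) (\(q : Nat). vcons Nat 2 5 (vcons Nat 1 3 (vcons Nat 0 5 (vnil Nat))))
type:
  Eq (Nat -> Vec Nat 3) (\(q : Nat). vcons Nat 2 5 (vcons Nat 1 3 (vcons Nat 0 5 (vnil Nat)))) (\(κ : Nat). vcons Nat 2 5 (vcons Nat 1 3 (vcons Nat 0 5 (vnil Nat))))


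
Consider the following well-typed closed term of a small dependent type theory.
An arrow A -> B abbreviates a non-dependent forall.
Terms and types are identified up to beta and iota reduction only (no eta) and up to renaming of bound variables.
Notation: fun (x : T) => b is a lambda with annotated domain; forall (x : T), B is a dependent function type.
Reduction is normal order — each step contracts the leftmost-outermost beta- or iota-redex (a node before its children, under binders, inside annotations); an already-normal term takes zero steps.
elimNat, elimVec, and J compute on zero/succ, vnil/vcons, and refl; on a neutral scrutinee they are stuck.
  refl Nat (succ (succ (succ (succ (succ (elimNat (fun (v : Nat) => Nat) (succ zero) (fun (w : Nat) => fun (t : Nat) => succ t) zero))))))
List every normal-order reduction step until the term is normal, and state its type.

reduction (normal order):
  refl Nat (succ (succ (succ (succ (succ (elimNat (fun (v : Nat) => Nat) (succ zero) (fun (w : Nat) => fun (t : Nat) => succ t) zero))))))
  ~> refl Nat (succ (succ (succ (succ (succ (succ zero))))))
type:
  Eq Nat (succ (succ (succ (succ (succ (succ zero)))))) (succ (succ (succ (succ (succ (succ zero))))))


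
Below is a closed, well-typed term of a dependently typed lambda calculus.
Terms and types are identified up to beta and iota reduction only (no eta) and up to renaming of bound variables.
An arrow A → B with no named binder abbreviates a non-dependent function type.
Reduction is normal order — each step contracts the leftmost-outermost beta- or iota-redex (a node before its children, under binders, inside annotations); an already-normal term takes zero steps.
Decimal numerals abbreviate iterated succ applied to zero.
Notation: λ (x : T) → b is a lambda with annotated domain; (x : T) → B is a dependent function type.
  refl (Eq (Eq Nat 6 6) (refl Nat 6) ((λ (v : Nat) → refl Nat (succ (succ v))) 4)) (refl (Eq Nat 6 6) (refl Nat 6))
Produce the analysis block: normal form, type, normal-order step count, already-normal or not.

resulting normal form:
  refl (Eq (Eq Nat 6 6) (refl Nat 6) (refl Nat 6)) (refl (Eq Nat 6 6) (refl Nat 6))
the term's type:
  Eq (Eq (Eq Nat 6 6) (refl Nat 6) (refl Nat 6)) (refl (Eq Nat 6 6) (refl Nat 6)) (refl (Eq Nat 6 6) (refl Nat 6))
normal-order step count: 1
started in normal form: no
first redex: a beta-redex


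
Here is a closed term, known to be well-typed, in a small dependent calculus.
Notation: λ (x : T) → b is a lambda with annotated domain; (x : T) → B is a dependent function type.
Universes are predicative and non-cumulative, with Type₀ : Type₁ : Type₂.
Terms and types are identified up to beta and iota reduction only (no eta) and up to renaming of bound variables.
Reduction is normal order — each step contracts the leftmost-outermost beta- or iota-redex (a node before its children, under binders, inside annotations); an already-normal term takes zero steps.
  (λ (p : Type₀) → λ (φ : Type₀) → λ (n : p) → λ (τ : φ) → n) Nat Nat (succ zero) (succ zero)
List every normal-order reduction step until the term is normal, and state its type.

normal-order reduction:
  (λ (p : Type₀) → λ (φ : Type₀) → λ (n : p) → λ (τ : φ) → n) Nat Nat (succ zero) (succ zero)
  ~> (λ (p : Type₀) → λ (φ : Nat) → λ (n : p) → φ) Nat (succ zero) (succ zero)
  ~> (λ (p : Nat) → λ (φ : Nat) → p) (succ zero) (succ zero)
  ~> (λ (p : Nat) → succ zero) (succ zero)
  ~> succ zero
the term's type:
  Nat


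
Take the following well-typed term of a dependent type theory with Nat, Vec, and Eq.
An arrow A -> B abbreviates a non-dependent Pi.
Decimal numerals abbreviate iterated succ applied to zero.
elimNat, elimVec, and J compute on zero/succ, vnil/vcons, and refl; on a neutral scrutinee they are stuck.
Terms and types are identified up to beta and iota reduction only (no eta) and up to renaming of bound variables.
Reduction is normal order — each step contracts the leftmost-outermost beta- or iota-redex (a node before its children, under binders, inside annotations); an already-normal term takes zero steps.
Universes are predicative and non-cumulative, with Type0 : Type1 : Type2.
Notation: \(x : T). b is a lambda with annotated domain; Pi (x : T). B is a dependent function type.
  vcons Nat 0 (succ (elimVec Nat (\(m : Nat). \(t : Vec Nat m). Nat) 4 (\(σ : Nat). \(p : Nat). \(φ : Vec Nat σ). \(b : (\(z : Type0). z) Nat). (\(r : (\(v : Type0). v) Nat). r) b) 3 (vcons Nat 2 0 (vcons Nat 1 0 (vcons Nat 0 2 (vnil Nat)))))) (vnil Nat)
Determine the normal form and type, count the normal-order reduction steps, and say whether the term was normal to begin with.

normal form:
  vcons Nat 0 5 (vnil Nat)
the term's type:
  Vec Nat 1
normal-order step count: 19
already normal: no
first contracted redex: an elimVec iota-redex


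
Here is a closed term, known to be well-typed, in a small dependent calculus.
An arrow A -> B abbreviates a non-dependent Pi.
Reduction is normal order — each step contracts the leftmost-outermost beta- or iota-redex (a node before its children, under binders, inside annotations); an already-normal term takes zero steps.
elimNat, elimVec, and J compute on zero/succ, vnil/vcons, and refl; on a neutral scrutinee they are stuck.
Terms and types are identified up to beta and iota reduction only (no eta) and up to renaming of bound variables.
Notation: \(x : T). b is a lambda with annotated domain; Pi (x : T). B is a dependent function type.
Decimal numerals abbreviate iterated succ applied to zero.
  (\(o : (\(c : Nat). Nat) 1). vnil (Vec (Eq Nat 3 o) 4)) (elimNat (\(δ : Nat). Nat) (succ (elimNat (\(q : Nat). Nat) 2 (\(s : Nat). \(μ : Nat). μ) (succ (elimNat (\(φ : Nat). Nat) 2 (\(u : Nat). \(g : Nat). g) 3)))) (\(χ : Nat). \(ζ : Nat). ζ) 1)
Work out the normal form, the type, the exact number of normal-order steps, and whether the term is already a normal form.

normal form:
  vnil (Vec (Eq Nat 3 3) 4)
the term's type:
  Vec (Vec (Eq Nat 3 3) 4) 0
normal-order step count: 25
started in normal form: no
first contracted redex: a beta-redex


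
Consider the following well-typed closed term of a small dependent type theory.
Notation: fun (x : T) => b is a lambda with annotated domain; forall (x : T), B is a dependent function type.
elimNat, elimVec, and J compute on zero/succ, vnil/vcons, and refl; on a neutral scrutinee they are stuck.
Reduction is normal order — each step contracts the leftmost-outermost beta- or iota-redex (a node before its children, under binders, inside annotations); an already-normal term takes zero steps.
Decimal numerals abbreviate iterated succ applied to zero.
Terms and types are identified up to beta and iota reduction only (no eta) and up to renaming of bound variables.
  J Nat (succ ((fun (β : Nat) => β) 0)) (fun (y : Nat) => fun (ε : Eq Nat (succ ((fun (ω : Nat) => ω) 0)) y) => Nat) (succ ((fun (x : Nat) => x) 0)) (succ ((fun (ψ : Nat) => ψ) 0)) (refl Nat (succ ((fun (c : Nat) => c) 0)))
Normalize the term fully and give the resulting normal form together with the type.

resulting normal form:
  1
inferred type:
  Nat


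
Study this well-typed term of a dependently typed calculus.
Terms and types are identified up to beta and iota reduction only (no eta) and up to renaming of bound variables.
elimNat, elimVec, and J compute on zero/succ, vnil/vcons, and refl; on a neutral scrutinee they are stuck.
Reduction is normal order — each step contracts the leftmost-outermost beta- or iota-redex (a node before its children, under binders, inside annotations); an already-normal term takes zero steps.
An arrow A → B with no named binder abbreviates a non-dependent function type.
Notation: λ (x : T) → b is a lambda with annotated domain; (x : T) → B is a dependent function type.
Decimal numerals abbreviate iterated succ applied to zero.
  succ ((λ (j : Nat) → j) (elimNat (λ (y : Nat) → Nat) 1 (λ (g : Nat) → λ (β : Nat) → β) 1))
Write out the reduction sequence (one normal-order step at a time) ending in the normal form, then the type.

normal-order reduction:
  succ ((λ (j : Nat) → j) (elimNat (λ (y : Nat) → Nat) 1 (λ (g : Nat) → λ (β : Nat) → β) 1))
  ~> succ (elimNat (λ (j : Nat) → Nat) 1 (λ (y : Nat) → λ (g : Nat) → g) 1)
  ~> succ ((λ (j : Nat) → λ (y : Nat) → y) 0 (elimNat (λ (g : Nat) → Nat) 1 (λ (β : Nat) → λ (p : Nat) → p) 0))
  ~> succ ((λ (j : Nat) → j) (elimNat (λ (y : Nat) → Nat) 1 (λ (g : Nat) → λ (β : Nat) → β) 0))
  ~> succ (elimNat (λ (j : Nat) → Nat) 1 (λ (y : Nat) → λ (g : Nat) → g) 0)
  ~> 2
the term's type:
  Nat


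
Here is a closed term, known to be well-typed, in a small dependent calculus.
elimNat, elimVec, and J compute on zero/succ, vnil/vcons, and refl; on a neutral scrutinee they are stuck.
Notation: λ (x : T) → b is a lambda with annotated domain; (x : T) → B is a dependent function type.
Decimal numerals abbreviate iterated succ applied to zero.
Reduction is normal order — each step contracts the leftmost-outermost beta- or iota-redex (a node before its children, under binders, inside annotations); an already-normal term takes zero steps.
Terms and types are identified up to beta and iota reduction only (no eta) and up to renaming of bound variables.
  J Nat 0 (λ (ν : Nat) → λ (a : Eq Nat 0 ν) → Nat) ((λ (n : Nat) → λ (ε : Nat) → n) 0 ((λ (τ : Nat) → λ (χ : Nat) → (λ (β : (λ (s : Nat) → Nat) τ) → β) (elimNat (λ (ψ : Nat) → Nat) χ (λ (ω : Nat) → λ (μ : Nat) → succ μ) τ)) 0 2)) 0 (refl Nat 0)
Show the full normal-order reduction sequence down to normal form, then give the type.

reduction (normal order):
  J Nat 0 (λ (ν : Nat) → λ (a : Eq Nat 0 ν) → Nat) ((λ (n : Nat) → λ (ε : Nat) → n) 0 ((λ (τ : Nat) → λ (χ : Nat) → (λ (β : (λ (s : Nat) → Nat) τ) → β) (elimNat (λ (ψ : Nat) → Nat) χ (λ (ω : Nat) → λ (μ : Nat) → succ μ) τ)) 0 2)) 0 (refl Nat 0)
  ~> (λ (ν : Nat) → λ (a : Nat) → ν) 0 ((λ (n : Nat) → λ (ε : Nat) → (λ (τ : (λ (χ : Nat) → Nat) n) → τ) (elimNat (λ (β : Nat) → Nat) ε (λ (s : Nat) → λ (ψ : Nat) → succ ψ) n)) 0 2)
  ~> (λ (ν : Nat) → 0) ((λ (a : Nat) → λ (n : Nat) → (λ (ε : (λ (τ : Nat) → Nat) a) → ε) (elimNat (λ (χ : Nat) → Nat) n (λ (β : Nat) → λ (s : Nat) → succ s) a)) 0 2)
  ~> 0
the term's type:
  Nat


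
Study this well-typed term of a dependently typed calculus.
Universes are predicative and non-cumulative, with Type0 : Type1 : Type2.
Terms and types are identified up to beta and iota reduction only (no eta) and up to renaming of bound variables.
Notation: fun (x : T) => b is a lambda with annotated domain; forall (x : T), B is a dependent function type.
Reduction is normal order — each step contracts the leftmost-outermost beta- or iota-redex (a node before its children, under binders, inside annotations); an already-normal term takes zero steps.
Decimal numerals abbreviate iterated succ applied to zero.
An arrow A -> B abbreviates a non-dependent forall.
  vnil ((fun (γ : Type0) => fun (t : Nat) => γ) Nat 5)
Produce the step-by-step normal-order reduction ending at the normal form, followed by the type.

normal-order reduction:
  vnil ((fun (γ : Type0) => fun (t : Nat) => γ) Nat 5)
  ~> vnil ((fun (γ : Nat) => Nat) 5)
  ~> vnil Nat
type:
  Vec Nat 0


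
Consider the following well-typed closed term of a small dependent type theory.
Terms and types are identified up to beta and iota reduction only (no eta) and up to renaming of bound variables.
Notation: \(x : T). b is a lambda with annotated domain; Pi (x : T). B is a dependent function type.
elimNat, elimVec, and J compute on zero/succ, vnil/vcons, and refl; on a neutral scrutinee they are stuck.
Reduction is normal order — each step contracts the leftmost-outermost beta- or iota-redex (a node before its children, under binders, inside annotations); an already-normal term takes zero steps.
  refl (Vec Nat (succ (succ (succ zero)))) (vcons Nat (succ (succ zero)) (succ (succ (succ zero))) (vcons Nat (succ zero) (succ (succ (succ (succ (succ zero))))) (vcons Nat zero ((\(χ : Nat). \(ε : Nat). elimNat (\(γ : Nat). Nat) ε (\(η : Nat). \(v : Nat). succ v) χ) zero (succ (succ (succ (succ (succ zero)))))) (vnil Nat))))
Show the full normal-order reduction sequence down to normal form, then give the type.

normal-order reduction sequence:
  refl (Vec Nat (succ (succ (succ zero)))) (vcons Nat (succ (succ zero)) (succ (succ (succ zero))) (vcons Nat (succ zero) (succ (succ (succ (succ (succ zero))))) (vcons Nat zero ((\(χ : Nat). \(ε : Nat). elimNat (\(γ : Nat). Nat) ε (\(η : Nat). \(v : Nat). succ v) χ) zero (succ (succ (succ (succ (succ zero)))))) (vnil Nat))))
  ~> refl (Vec Nat (succ (succ (succ zero)))) (vcons Nat (succ (succ zero)) (succ (succ (succ zero))) (vcons Nat (succ zero) (succ (succ (succ (succ (succ zero))))) (vcons Nat zero ((\(χ : Nat). elimNat (\(ε : Nat). Nat) χ (\(γ : Nat). \(η : Nat). succ η) zero) (succ (succ (succ (succ (succ zero)))))) (vnil Nat))))
  ~> refl (Vec Nat (succ (succ (succ zero)))) (vcons Nat (succ (succ zero)) (succ (succ (succ zero))) (vcons Nat (succ zero) (succ (succ (succ (succ (succ zero))))) (vcons Nat zero (elimNat (\(χ : Nat). Nat) (succ (succ (succ (succ (succ zero))))) (\(ε : Nat). \(γ : Nat). succ γ) zero) (vnil Nat))))
  ~> refl (Vec Nat (succ (succ (succ zero)))) (vcons Nat (succ (succ zero)) (succ (succ (succ zero))) (vcons Nat (succ zero) (succ (succ (succ (succ (succ zero))))) (vcons Nat zero (succ (succ (succ (succ (succ zero))))) (vnil Nat))))
type:
  Eq (Vec Nat (succ (succ (succ zero)))) (vcons Nat (succ (succ zero)) (succ (succ (succ zero))) (vcons Nat (succ zero) (succ (succ (succ (succ (succ zero))))) (vcons Nat zero (succ (succ (succ (succ (succ zero))))) (vnil Nat)))) (vcons Nat (succ (succ zero)) (succ (succ (succ zero))) (vcons Nat (succ zero) (succ (succ (succ (succ (succ zero))))) (vcons Nat zero (succ (succ (succ (succ (succ zero))))) (vnil Nat))))
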